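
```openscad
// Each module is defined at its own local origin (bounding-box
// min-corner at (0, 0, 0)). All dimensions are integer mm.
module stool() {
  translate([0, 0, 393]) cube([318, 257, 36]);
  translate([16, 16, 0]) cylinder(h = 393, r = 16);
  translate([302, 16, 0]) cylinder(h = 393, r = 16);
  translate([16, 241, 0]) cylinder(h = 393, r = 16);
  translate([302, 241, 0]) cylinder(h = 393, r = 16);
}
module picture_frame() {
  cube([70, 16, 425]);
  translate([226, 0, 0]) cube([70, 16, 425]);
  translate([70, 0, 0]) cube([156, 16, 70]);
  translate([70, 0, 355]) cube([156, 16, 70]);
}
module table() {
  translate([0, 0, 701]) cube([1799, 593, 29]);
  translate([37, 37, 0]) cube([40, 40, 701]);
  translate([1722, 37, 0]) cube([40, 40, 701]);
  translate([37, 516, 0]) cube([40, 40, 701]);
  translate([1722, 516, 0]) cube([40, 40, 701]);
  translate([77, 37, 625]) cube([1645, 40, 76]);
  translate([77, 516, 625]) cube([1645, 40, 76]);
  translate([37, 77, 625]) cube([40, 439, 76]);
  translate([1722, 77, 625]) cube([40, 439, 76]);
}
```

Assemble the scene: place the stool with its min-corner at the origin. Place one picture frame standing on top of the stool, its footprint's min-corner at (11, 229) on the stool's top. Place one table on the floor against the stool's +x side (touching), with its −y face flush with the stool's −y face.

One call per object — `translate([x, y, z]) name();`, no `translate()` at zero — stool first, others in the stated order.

stool();
translate([11, 229, 429]) picture_frame();
translate([318, 0, 0]) table();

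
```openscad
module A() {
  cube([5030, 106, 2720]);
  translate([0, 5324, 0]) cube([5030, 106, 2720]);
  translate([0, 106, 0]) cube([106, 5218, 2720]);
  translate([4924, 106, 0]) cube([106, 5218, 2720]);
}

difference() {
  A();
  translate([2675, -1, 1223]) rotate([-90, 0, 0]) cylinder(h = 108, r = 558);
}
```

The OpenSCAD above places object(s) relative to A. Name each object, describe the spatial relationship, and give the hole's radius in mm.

The subtracted cylinder has r = 558 mm.

A is a house frame. The house frame has a circular hole through its front wall. The hole's radius is 558 mm.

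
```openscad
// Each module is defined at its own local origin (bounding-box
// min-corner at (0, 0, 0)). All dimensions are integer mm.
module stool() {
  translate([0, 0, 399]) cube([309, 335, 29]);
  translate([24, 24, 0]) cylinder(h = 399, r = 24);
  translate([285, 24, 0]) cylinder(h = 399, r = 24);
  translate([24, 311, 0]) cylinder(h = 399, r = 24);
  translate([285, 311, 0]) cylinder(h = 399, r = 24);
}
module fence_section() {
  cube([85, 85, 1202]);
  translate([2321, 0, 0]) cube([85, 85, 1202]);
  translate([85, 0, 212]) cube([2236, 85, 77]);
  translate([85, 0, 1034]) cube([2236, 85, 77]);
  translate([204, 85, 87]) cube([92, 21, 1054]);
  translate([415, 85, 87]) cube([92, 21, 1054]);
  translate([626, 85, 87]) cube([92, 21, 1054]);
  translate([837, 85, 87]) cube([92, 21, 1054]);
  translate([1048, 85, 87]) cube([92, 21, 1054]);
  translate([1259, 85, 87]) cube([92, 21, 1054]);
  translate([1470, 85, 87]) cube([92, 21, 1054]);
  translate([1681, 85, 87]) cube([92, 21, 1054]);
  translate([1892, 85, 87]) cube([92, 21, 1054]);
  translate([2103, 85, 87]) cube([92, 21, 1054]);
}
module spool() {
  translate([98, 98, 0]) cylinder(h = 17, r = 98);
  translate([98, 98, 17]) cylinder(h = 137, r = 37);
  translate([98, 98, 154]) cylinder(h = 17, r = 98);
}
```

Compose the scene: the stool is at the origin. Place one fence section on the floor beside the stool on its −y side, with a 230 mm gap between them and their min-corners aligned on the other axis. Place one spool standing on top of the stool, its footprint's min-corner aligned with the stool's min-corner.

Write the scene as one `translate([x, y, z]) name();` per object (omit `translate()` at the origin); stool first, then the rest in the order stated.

stool();
translate([0, -336, 0]) fence_section();
translate([0, 0, 428]) spool();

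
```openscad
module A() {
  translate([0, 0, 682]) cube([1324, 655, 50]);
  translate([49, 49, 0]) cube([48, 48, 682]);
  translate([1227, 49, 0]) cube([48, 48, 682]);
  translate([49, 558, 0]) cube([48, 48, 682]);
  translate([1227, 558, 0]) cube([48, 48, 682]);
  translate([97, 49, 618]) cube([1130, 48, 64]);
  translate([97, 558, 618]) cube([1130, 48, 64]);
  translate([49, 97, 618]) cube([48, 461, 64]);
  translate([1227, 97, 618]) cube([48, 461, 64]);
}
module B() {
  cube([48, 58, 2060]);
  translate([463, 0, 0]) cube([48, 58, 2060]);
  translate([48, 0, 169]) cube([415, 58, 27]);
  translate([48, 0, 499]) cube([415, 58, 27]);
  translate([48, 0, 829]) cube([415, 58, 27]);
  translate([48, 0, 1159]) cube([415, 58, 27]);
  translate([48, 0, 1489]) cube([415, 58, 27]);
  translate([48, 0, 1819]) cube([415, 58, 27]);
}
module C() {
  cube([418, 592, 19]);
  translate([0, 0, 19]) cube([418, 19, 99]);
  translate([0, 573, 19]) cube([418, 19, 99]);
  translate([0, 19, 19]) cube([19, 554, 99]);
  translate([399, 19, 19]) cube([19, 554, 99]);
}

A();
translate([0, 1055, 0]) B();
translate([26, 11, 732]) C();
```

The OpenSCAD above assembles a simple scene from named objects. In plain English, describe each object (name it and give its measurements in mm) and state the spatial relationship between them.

A is a table with a 1324×655 mm rectangular top, 50 mm thick, top surface at z = 732 mm, supported by four 48×48 mm square legs, each inset 49 mm from the nearest pair of top edges, running from the floor. Four apron rails, 48 mm thick and 64 mm tall, run between adjacent legs with their top edges flush with the underside of the top and their outer faces flush with the legs' outer faces.

B is a straight ladder. Two 48×58 mm vertical rails, 2060 mm tall, stand 511 mm apart (outside-to-outside) with their front faces coplanar on the −y side. 6 rungs, each 58 mm deep and 27 mm tall, span between the inner faces of the rails, front faces flush with the rails. The lowest rung's underside is at z = 169 mm and rungs are spaced 330 mm apart (underside to underside).

C is an open-topped rectangular box: outside dimensions 418×592×118 mm, with a uniform wall and base thickness of 19 mm. The base is a full 418×592 slab on the floor; four walls sit on top of the base. The front and back walls (the −y and +y sides) span the full width; the two side walls fit between them.

The ladder is on the floor beside the table on its +y side. The open box is on top of the table.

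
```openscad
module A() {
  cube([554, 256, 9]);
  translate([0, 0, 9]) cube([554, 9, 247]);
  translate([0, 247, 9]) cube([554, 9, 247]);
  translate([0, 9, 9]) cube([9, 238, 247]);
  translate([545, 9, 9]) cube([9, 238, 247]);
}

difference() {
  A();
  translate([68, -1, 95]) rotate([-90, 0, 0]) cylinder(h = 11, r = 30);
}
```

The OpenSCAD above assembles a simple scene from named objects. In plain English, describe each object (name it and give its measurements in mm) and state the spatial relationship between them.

A is an open-topped rectangular box: outside dimensions 554×256×256 mm, with a uniform wall and base thickness of 9 mm. The base is a full 554×256 slab on the floor; four walls sit on top of the base. The front and back walls (the −y and +y sides) span the full width; the two side walls fit between them.

The open box has a circular hole of radius 30 mm through its front wall, centred at (x = 68, z = 95).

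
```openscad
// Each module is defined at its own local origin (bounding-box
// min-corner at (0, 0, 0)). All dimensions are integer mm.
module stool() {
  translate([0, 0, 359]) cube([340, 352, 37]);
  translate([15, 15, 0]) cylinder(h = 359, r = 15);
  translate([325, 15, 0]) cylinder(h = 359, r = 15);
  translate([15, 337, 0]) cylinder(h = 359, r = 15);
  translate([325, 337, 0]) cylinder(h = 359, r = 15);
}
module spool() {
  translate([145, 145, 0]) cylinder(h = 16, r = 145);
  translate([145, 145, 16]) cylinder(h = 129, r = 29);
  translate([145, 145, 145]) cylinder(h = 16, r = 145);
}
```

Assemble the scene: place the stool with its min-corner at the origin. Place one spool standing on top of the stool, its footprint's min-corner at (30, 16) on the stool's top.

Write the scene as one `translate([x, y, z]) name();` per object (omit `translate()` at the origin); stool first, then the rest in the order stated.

stool();
translate([30, 16, 396]) spool();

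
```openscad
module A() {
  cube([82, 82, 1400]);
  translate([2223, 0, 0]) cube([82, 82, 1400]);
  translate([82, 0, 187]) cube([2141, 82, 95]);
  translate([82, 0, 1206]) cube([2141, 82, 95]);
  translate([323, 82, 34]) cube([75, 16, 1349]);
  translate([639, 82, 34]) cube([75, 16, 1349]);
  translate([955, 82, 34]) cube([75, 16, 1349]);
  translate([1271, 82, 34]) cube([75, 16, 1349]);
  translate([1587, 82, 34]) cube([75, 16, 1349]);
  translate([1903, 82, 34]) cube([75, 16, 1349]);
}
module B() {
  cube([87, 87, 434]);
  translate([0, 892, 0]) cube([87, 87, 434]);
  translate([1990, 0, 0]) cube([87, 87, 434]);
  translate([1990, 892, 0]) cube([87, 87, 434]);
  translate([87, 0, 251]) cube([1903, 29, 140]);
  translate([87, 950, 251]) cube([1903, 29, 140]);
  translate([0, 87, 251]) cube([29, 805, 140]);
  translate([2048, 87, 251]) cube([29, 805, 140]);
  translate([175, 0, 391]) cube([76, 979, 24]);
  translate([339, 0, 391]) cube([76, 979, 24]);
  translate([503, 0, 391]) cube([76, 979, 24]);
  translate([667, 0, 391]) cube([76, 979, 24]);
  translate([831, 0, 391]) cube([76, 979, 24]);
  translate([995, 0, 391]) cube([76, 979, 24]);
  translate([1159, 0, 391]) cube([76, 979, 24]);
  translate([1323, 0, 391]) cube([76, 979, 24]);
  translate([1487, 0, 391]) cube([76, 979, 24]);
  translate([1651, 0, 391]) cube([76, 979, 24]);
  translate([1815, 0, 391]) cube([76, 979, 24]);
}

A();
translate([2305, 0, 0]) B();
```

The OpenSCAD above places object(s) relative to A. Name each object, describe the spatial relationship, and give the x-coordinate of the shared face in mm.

The fence section's +x face and the bed frame's −x face are both at x = 2305 mm.

A is a fence section. B is a bed frame. The bed frame is against the fence section's +x side, with their −y faces flush. The x-coordinate of the shared face is 2305 mm.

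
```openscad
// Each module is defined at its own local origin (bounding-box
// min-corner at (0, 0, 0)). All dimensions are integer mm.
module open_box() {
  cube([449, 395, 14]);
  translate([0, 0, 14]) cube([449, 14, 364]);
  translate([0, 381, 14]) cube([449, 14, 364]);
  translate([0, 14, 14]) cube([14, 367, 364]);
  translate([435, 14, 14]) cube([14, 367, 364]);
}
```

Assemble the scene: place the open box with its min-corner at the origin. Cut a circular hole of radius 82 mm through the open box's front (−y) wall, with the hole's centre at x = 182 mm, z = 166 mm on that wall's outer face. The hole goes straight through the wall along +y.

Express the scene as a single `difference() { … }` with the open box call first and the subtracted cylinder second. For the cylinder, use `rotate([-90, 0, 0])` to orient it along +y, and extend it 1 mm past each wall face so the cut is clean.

difference() {
  open_box();
  translate([182, -1, 166]) rotate([-90, 0, 0]) cylinder(h = 16, r = 82);
}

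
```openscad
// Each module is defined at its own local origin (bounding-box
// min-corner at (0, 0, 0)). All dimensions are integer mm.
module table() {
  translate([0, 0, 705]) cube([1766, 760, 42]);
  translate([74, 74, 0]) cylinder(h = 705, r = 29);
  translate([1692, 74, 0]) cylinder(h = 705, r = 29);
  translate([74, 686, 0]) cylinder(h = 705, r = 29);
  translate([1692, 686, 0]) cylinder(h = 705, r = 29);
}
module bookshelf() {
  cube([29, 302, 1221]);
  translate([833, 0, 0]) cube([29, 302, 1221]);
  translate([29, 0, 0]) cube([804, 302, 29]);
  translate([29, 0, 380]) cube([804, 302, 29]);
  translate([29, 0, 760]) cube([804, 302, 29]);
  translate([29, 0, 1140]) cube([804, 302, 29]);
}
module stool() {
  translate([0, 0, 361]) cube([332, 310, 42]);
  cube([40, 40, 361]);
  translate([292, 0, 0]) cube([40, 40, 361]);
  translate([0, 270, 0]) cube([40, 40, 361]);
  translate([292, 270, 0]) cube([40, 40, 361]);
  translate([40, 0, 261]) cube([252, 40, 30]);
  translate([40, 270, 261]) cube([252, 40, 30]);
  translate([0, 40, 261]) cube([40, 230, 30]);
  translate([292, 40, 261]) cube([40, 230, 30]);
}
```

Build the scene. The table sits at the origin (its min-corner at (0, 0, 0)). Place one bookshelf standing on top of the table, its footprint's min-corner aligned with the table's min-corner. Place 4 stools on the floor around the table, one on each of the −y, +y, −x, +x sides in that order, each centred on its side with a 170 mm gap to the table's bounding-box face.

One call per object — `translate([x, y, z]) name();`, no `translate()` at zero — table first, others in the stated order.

table();
translate([0, 0, 747]) bookshelf();
translate([717, -480, 0]) stool();
translate([717, 930, 0]) stool();
translate([-502, 225, 0]) stool();
translate([1936, 225, 0]) stool();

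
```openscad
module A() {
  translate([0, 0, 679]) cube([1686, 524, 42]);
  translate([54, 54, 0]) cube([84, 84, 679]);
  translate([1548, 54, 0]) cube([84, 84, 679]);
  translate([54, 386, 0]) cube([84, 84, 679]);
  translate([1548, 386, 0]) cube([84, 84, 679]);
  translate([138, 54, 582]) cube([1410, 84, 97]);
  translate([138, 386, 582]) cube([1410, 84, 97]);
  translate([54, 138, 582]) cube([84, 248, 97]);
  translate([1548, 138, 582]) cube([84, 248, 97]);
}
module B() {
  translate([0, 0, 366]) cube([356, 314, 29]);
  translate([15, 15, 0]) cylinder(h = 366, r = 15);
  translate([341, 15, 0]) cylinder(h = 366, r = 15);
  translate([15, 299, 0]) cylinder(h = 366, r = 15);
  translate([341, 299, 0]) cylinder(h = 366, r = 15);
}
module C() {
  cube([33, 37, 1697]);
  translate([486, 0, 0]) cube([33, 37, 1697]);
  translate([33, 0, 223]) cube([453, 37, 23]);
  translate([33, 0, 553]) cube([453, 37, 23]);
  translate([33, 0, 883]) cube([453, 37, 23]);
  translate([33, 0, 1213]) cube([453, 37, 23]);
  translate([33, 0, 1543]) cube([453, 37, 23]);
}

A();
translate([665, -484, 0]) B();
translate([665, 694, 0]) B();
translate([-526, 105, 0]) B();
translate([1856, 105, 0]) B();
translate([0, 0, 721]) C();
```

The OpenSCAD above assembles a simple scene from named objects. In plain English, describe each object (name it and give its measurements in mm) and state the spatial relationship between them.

A is a table with a 1686×524 mm rectangular top, 42 mm thick, top surface at z = 721 mm, supported by four 84×84 mm square legs, each inset 54 mm from the nearest pair of top edges, running from the floor. Four apron rails, 84 mm thick and 97 mm tall, run between adjacent legs with their top edges flush with the underside of the top and their outer faces flush with the legs' outer faces.

B is a four-legged stool. The seat is 356×314 mm, 29 mm thick, top at z = 395 mm. It stands on four round legs, each 30 mm in diameter, from z = 0 to the seat underside, each leg's axis is inset half a diameter from the nearest pair of seat edges (so the leg's bounding box is flush with the corner).

C is a straight ladder. Two 33×37 mm vertical rails, 1697 mm tall, stand 519 mm apart (outside-to-outside) with their front faces coplanar on the −y side. 5 rungs, each 37 mm deep and 23 mm tall, span between the inner faces of the rails, front faces flush with the rails. The lowest rung's underside is at z = 223 mm and rungs are spaced 330 mm apart (underside to underside).

Four stools sit around the table at the −y, +y, −x, +x sides. The ladder is on top of the table.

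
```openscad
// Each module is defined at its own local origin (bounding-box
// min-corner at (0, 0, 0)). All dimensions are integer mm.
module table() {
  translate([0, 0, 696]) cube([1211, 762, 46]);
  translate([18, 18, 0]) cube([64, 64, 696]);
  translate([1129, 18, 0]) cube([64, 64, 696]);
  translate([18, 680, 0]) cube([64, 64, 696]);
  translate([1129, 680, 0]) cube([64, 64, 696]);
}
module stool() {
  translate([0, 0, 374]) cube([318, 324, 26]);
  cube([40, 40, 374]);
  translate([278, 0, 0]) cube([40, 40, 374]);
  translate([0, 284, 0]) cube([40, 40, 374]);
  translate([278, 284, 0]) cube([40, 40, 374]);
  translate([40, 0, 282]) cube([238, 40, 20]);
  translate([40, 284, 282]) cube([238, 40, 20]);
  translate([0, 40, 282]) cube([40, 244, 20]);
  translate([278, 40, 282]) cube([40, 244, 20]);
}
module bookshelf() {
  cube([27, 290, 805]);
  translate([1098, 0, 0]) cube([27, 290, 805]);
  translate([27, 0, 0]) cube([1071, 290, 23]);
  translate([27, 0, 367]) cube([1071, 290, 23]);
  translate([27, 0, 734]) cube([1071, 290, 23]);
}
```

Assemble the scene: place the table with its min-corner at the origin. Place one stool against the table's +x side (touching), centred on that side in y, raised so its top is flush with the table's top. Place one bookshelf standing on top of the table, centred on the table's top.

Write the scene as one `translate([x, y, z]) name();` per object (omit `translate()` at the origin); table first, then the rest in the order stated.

table();
translate([1211, 219, 342]) stool();
translate([43, 236, 742]) bookshelf();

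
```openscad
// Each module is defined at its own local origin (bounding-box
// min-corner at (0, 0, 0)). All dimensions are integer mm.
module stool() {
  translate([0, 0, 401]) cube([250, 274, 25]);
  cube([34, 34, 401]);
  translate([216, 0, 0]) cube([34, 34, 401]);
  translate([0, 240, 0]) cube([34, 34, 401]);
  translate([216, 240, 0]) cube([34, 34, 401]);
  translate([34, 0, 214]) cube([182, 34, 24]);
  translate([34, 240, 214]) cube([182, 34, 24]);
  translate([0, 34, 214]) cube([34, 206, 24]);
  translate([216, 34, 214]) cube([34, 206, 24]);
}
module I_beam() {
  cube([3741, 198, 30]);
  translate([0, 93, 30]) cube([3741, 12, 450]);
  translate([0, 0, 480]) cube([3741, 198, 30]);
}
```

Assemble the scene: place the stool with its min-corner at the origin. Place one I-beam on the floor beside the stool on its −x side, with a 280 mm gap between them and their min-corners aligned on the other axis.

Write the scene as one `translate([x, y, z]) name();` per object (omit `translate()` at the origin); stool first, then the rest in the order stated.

stool();
translate([-4021, 0, 0]) I_beam();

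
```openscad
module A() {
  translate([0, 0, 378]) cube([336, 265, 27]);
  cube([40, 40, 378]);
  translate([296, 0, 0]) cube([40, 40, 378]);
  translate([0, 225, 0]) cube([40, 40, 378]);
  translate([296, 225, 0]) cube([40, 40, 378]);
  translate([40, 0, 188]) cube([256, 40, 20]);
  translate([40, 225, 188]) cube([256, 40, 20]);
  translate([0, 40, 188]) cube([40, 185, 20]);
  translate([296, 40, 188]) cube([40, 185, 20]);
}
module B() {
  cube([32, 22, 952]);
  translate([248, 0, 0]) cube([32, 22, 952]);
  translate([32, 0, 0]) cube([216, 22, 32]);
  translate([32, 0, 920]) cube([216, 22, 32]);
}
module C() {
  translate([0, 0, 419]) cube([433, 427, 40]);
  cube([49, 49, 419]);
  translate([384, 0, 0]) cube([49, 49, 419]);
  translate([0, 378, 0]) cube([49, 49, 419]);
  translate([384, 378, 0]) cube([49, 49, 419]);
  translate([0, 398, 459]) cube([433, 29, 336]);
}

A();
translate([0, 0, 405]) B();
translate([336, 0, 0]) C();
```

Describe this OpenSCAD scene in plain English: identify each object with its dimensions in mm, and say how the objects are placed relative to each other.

A is a four-legged stool. The seat is 336×265 mm, 27 mm thick, top at z = 405 mm. It stands on four square legs, each 40×40 mm in cross-section, from z = 0 to the seat underside, each flush with a corner of the seat. Four stretchers, 40 mm wide and 20 mm tall, connect adjacent legs with their undersides at z = 188 mm, each running between the inner faces of the legs it joins and aligned with the legs' outer faces on the other axis.

B is a rectangular picture frame lying in the x–z plane (depth along y). The opening is 216 mm wide (x) by 888 mm tall (z), surrounded by a border 32 mm wide on all four sides. The frame is 22 mm deep and is made of two full-height vertical stiles with two horizontal rails fitted between them.

C is a chair. The seat is a 433×427×40 mm slab with its top at z = 459 mm, on four 49×49 mm corner legs (flush with the seat edges, standing on z = 0). A flat backrest 29 mm thick, 336 mm tall, spans the full seat width and rises from the seat top along its +y edge, rear face flush with the rear of the seat.

The picture frame is on top of the stool. The chair is against the stool's +x side, with their −y faces flush.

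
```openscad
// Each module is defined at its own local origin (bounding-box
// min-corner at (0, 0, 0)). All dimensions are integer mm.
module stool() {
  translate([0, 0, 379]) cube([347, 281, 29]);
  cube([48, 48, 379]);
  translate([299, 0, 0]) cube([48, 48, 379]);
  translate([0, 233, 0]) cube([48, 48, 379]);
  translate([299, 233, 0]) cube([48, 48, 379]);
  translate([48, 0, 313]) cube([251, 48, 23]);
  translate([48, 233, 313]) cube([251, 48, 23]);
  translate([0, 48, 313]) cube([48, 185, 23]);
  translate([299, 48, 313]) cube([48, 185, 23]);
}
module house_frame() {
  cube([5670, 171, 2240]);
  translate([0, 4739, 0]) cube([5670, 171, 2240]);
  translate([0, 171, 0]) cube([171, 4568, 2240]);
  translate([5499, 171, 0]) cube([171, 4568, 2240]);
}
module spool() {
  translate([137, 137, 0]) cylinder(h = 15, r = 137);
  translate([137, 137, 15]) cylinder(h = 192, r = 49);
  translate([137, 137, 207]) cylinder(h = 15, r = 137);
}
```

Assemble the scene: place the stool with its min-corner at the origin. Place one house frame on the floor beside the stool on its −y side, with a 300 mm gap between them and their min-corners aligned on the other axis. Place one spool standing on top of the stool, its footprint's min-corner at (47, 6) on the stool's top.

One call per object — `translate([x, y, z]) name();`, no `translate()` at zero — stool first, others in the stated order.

stool();
translate([0, -5210, 0]) house_frame();
translate([47, 6, 408]) spool();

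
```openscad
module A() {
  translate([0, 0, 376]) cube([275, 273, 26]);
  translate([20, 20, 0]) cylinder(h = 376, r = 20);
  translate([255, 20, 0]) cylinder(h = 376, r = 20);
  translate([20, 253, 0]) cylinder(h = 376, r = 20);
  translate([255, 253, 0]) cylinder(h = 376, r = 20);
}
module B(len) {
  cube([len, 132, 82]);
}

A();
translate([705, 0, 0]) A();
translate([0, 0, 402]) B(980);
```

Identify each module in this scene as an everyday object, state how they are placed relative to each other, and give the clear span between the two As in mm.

A is a stool. B is a beam. A beam spans the tops of two stools. The clear span between the two stools is 430 mm.

Second stool starts at x = 705; first ends at x = 275; clear span = 705 − 275 = 430 mm.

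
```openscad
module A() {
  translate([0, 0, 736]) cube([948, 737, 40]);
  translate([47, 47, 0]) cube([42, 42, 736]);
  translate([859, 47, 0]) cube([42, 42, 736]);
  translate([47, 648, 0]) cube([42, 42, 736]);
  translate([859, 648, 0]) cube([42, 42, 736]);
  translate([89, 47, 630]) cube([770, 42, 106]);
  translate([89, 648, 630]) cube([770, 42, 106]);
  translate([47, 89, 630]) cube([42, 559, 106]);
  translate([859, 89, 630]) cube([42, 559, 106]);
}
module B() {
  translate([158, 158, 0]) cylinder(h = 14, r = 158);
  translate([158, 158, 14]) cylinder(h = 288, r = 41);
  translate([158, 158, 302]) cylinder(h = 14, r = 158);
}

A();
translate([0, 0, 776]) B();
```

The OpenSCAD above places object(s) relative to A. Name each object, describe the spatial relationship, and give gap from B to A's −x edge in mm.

A is a table. B is a spool. The spool is on top of the table. The gap from the spool to the table's −x edge is 0 mm.

The spool's min-x is at 0; the table's min-x is 0; gap = 0 mm.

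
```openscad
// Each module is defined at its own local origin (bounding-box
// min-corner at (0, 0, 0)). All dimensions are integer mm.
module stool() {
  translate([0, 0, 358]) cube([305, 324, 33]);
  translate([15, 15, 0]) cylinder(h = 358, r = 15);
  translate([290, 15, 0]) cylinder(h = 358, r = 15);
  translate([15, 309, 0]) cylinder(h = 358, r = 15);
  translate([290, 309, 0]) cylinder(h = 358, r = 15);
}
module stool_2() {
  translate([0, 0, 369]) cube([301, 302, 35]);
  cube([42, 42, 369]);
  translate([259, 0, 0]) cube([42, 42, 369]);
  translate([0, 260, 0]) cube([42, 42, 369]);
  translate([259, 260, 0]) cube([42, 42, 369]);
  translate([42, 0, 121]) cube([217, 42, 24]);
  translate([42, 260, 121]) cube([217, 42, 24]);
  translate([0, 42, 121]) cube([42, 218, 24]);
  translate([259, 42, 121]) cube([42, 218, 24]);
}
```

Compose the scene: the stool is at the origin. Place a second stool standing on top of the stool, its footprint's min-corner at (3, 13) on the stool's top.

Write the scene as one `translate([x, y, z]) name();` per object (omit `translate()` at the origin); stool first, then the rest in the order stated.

stool();
translate([3, 13, 391]) stool_2();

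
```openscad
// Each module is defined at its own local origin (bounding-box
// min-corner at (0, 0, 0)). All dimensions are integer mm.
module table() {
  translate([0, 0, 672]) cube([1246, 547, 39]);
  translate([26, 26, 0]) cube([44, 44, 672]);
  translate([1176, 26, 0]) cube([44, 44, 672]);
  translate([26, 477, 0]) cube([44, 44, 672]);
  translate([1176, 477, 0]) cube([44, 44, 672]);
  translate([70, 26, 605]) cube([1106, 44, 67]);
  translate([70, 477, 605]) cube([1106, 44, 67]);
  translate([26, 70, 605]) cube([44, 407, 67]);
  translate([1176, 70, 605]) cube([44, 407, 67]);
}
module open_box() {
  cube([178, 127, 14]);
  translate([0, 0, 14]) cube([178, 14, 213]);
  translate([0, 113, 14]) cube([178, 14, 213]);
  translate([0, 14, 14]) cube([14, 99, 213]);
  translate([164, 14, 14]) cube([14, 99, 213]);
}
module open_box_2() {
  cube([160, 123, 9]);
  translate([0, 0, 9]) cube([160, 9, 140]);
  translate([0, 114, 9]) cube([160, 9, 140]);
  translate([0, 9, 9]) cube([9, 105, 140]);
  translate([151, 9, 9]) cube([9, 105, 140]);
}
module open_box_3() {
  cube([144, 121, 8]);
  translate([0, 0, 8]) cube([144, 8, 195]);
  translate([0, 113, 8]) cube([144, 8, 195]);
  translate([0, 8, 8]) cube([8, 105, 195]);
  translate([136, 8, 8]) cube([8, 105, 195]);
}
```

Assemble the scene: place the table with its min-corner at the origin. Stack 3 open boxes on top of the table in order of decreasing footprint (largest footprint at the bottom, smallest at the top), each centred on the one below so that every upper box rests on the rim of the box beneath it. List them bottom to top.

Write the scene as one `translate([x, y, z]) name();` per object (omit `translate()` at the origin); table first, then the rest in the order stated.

table();
translate([534, 210, 711]) open_box();
translate([543, 212, 938]) open_box_2();
translate([551, 213, 1087]) open_box_3();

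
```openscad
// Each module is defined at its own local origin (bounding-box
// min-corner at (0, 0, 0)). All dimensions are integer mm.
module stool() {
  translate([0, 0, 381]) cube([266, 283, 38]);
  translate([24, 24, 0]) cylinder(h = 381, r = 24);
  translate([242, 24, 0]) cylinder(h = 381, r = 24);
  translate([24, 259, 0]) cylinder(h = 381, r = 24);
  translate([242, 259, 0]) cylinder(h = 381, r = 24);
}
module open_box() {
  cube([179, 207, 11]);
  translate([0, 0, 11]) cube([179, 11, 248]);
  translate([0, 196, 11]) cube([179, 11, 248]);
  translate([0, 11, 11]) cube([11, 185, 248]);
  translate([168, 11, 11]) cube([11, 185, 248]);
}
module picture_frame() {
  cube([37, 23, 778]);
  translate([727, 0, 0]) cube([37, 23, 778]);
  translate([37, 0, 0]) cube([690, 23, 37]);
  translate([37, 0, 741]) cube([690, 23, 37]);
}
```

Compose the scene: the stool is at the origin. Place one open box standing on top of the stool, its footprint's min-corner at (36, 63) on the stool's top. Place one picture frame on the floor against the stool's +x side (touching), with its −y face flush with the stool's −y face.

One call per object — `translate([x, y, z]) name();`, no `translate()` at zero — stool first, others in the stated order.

stool();
translate([36, 63, 419]) open_box();
translate([266, 0, 0]) picture_frame();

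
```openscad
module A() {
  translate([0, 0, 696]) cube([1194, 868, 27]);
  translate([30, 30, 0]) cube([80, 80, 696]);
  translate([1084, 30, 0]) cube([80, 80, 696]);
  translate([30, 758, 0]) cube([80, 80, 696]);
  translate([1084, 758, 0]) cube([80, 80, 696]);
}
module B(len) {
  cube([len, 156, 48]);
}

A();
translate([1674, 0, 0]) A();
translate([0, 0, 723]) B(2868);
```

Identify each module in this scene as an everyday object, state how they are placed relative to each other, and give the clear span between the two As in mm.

Second table starts at x = 1674; first ends at x = 1194; clear span = 1674 − 1194 = 480 mm.

A is a table. B is a beam. A beam spans the tops of two tables. The clear span between the two tables is 480 mm.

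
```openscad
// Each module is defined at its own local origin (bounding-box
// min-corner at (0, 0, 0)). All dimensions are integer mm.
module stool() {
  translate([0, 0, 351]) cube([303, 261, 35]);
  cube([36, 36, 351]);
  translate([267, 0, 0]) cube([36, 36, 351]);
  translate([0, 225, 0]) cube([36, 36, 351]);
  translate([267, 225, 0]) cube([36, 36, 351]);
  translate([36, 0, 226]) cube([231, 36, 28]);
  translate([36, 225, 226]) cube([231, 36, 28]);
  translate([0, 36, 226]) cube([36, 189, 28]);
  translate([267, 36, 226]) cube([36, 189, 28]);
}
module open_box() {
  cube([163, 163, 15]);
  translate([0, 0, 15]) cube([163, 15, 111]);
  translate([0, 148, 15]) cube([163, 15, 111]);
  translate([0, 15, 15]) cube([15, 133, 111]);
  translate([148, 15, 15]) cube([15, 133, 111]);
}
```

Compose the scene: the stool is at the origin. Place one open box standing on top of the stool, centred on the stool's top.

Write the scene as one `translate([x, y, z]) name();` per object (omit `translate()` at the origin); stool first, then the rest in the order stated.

stool();
translate([70, 49, 386]) open_box();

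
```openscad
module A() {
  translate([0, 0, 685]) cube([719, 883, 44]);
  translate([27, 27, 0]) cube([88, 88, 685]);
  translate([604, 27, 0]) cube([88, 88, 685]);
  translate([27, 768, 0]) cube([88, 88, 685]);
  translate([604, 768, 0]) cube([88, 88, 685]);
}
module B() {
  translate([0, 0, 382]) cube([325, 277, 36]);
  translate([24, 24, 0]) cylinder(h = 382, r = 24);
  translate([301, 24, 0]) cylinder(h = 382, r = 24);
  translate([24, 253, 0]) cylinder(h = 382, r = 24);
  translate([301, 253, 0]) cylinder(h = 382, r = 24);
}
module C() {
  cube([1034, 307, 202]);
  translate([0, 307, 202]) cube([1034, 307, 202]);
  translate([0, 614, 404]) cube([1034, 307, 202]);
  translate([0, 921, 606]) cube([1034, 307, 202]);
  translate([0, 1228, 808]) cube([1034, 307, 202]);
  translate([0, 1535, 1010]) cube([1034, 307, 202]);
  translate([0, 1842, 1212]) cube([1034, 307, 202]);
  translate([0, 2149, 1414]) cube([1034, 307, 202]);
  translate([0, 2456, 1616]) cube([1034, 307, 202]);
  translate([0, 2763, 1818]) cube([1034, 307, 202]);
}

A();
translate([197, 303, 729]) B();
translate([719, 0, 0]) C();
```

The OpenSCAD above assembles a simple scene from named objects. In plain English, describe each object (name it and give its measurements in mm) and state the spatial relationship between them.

A is a table: top 719 mm (x) × 883 mm (y), 44 mm thick, upper face at z = 729 mm, on four 88×88 mm square legs, each inset 27 mm from the nearest pair of top edges, running from z = 0 to the bottom of the top.

B is a four-legged stool. The seat is 325×277 mm, 36 mm thick, top at z = 418 mm. It stands on four round legs, each 48 mm in diameter, from z = 0 to the seat underside, each leg's axis is inset half a diameter from the nearest pair of seat edges (so the leg's bounding box is flush with the corner).

C is a run of 10 identical solid stair steps. Each tread is 1034×307 mm and each step block is 202 mm high. Step 1 rests on the floor; step k is offset from step 1 by (k−1)×307 mm in y and (k−1)×202 mm in z.

The stool is on top of the table, centred. The staircase is against the table's +x side, with their −y faces flush.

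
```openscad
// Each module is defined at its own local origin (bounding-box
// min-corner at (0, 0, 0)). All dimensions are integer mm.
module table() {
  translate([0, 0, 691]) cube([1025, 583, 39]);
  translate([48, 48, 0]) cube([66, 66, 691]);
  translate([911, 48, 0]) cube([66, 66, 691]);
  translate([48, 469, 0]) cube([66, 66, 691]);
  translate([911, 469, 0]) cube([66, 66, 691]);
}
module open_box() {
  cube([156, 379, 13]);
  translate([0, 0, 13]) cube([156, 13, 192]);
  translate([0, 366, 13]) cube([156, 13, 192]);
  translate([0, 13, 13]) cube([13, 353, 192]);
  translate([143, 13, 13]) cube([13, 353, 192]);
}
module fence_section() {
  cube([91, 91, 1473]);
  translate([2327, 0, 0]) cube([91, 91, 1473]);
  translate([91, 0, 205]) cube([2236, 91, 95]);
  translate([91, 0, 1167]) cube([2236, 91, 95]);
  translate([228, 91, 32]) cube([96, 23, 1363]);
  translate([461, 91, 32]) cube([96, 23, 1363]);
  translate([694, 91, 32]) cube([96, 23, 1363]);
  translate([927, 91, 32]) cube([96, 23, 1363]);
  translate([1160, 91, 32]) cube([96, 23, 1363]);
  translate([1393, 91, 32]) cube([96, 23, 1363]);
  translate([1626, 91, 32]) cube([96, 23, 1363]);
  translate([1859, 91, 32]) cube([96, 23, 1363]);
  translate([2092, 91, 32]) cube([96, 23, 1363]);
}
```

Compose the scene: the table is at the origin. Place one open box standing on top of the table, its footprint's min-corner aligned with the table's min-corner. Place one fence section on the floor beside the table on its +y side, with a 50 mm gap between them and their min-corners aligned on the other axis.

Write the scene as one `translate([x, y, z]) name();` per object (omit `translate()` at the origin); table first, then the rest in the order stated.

table();
translate([0, 0, 730]) open_box();
translate([0, 633, 0]) fence_section();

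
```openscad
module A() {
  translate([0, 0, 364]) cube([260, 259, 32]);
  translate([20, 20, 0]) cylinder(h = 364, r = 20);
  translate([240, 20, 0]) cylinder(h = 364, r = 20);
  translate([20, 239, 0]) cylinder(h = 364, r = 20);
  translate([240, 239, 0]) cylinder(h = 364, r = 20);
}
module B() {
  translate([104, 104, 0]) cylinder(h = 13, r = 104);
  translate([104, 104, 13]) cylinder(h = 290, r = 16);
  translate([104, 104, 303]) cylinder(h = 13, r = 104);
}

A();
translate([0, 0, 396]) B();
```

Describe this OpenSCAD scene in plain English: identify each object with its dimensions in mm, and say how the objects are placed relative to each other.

A is a four-legged stool. The seat is a 260×259×32 mm slab whose top surface is at z = 396 mm; four round legs, each 40 mm in diameter, run from the floor (z = 0) to the underside of the seat, each leg's axis is inset half a diameter from the nearest pair of seat edges (so the leg's bounding box is flush with the corner).

B is a spool: two coaxial disc flanges of radius 104 mm and thickness 13 mm, joined by a core cylinder of radius 16 mm and height 290 mm. The lower flange rests on z = 0 and the three cylinders share a vertical axis.

The spool is on top of the stool.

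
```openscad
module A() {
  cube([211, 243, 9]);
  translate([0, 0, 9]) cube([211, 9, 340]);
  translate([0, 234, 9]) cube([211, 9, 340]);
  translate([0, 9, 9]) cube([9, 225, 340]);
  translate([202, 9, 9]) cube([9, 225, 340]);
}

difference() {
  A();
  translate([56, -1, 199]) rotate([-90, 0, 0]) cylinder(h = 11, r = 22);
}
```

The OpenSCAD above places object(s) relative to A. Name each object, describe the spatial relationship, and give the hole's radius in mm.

A is an open box. The open box has a circular hole through its front wall. The hole's radius is 22 mm.

The subtracted cylinder has r = 22 mm.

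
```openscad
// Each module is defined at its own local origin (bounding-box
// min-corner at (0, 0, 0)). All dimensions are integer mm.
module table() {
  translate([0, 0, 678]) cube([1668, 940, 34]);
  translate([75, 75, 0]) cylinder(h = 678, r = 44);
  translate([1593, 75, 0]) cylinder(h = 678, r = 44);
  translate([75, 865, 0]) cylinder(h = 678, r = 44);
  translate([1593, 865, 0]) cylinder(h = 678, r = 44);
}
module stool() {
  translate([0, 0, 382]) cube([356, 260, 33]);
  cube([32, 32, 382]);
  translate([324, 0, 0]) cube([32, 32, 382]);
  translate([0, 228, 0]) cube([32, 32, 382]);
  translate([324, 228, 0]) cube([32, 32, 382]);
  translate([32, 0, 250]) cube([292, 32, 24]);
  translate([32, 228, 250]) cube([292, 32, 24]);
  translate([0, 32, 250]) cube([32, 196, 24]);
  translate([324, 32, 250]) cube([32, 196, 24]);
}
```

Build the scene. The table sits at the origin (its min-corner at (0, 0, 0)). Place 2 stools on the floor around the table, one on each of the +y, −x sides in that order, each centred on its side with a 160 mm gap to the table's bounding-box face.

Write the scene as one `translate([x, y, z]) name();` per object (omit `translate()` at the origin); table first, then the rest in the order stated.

table();
translate([656, 1100, 0]) stool();
translate([-516, 340, 0]) stool();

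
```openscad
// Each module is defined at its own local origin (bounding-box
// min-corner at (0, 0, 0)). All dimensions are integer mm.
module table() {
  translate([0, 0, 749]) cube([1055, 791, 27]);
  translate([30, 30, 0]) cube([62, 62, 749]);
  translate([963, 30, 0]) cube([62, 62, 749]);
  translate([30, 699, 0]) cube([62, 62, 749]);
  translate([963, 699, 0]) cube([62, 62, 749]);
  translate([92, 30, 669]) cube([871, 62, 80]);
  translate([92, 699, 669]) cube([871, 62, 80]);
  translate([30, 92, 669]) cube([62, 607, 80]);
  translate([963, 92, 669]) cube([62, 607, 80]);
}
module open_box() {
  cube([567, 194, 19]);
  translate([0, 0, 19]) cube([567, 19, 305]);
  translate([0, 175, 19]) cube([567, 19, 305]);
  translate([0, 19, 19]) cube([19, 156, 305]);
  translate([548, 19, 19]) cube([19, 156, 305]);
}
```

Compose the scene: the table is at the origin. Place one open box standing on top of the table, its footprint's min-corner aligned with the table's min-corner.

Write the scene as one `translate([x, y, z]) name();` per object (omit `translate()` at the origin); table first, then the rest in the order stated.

table();
translate([0, 0, 776]) open_box();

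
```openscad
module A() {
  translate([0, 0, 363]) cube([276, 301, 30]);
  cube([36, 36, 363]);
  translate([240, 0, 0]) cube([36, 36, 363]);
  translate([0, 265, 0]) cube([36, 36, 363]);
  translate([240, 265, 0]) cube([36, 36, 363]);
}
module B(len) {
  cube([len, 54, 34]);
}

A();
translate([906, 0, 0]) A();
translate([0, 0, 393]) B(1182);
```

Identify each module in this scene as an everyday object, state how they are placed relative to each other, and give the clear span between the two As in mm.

A is a stool. B is a beam. A beam spans the tops of two stools. The clear span between the two stools is 630 mm.

Second stool starts at x = 906; first ends at x = 276; clear span = 906 − 276 = 630 mm.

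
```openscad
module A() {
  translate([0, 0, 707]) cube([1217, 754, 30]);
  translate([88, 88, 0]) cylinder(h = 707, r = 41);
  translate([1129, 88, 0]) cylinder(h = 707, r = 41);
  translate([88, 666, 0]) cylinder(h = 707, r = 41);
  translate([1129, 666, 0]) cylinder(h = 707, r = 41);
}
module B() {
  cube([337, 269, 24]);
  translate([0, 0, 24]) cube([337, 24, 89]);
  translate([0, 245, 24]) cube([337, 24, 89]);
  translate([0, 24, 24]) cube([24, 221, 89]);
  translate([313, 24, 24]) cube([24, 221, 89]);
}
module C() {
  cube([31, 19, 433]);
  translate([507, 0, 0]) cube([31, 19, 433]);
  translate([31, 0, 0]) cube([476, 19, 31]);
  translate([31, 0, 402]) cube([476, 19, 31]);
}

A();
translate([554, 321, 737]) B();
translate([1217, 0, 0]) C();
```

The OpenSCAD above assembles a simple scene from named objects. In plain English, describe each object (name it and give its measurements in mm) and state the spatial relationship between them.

A is a rectangular dining table. The top is 1217×754×30 mm with its upper surface at z = 737 mm. It stands on four round legs of 82 mm diameter, each leg's bounding box inset 47 mm from the nearest pair of top edges, running from the floor to the underside of the top.

B is an open-topped rectangular box: outside dimensions 337×269×113 mm, with a uniform wall and base thickness of 24 mm. The base is a full 337×269 slab on the floor; four walls sit on top of the base. The front and back walls (the −y and +y sides) span the full width; the two side walls fit between them.

C is a rectangular picture frame lying in the x–z plane (depth along y). The opening is 476 mm wide (x) by 371 mm tall (z), surrounded by a border 31 mm wide on all four sides. The frame is 19 mm deep and is made of two full-height vertical stiles with two horizontal rails fitted between them.

The open box is on top of the table. The picture frame is against the table's +x side, with their −y faces flush.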